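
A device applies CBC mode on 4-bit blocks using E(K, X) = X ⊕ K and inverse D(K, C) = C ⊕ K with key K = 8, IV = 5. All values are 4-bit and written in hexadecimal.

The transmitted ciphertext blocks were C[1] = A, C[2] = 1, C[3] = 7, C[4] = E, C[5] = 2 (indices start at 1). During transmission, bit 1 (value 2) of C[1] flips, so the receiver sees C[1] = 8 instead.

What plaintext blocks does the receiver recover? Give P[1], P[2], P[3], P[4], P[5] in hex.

CBC decryption: P_i = D(K, C_i) ⊕ C_{i−1}, with C_{0} = IV.
Only C[1] changed, to 8. In CBC, a change in C_i garbles P_i and flips the same bit in P_{i+1}. Decrypting the received ciphertext:
P[1]: D(K, 8) = 0; 0 ⊕ 5 = 5.
P[2]: D(K, 1) = 9; 9 ⊕ 8 = 1.
P[3]: D(K, 7) = F; F ⊕ 1 = E.
P[4]: D(K, E) = 6; 6 ⊕ 7 = 1.
P[5]: D(K, 2) = A; A ⊕ E = 4.
Blocks that differ from the original plaintext: P[1], P[2].

P[1] = 5, P[2] = 1, P[3] = E, P[4] = 1, P[5] = 4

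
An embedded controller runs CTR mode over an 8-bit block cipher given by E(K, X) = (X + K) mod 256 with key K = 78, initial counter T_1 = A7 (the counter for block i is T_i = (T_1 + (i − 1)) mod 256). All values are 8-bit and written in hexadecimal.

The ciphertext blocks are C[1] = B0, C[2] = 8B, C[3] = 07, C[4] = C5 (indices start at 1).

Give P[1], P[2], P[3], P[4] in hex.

P[1] = AF, P[2] = AB, P[3] = 26, P[4] = E7

CTR decryption: S_i = E(K, T_i) where T_i is the counter for block i; P_i = C_i ⊕ S_i.
P[1]: T = A7, S = E(K, T) = 1F; B0 ⊕ 1F = AF.
P[2]: T = A8, S = E(K, T) = 20; 8B ⊕ 20 = AB.
P[3]: T = A9, S = E(K, T) = 21; 07 ⊕ 21 = 26.
P[4]: T = AA, S = E(K, T) = 22; C5 ⊕ 22 = E7.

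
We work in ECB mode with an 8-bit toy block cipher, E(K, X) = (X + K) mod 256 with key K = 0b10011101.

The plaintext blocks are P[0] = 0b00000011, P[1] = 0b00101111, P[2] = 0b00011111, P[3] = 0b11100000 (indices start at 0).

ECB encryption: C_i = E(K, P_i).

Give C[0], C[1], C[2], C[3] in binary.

C[0] = 0b10100000, C[1] = 0b11001100, C[2] = 0b10111100, C[3] = 0b01111101

C[0]: E(K, 0b00000011) = 0b10100000.
C[1]: E(K, 0b00101111) = 0b11001100.
C[2]: E(K, 0b00011111) = 0b10111100.
C[3]: E(K, 0b11100000) = 0b01111101.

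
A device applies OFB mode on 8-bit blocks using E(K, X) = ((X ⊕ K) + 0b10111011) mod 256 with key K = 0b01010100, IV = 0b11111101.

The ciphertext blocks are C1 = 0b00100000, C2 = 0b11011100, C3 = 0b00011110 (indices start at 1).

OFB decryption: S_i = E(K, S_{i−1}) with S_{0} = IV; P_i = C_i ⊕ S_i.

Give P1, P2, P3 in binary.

P1 = 0b01000100, P2 = 0b00110111, P3 = 0b01100100

P1: S = E(K, 0b11111101) = 0b01100100; 0b00100000 ⊕ 0b01100100 = 0b01000100.
P2: S = E(K, 0b01100100) = 0b11101011; 0b11011100 ⊕ 0b11101011 = 0b00110111.
P3: S = E(K, 0b11101011) = 0b01111010; 0b00011110 ⊕ 0b01111010 = 0b01100100.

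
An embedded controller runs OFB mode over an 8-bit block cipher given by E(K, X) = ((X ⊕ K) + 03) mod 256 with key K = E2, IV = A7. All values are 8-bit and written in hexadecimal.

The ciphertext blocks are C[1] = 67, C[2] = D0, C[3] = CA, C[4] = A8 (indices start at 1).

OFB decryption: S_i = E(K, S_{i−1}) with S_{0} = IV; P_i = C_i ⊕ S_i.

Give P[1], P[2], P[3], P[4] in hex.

P[1] = 2F, P[2] = 7D, P[3] = 98, P[4] = 1B

P[1]: S = E(K, A7) = 48; 67 ⊕ 48 = 2F.
P[2]: S = E(K, 48) = AD; D0 ⊕ AD = 7D.
P[3]: S = E(K, AD) = 52; CA ⊕ 52 = 98.
P[4]: S = E(K, 52) = B3; A8 ⊕ B3 = 1B.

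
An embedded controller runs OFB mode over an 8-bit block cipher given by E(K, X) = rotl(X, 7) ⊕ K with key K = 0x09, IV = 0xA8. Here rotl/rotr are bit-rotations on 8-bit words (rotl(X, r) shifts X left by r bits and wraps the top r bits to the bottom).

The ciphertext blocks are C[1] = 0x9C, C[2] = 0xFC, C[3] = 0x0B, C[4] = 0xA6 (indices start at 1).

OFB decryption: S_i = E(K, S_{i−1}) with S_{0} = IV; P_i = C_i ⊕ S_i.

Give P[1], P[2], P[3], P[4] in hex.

P[1] = 0xC1, P[2] = 0x5B, P[3] = 0xD1, P[4] = 0xC2

P[1]: S = E(K, 0xA8) = 0x5D; 0x9C ⊕ 0x5D = 0xC1.
P[2]: S = E(K, 0x5D) = 0xA7; 0xFC ⊕ 0xA7 = 0x5B.
P[3]: S = E(K, 0xA7) = 0xDA; 0x0B ⊕ 0xDA = 0xD1.
P[4]: S = E(K, 0xDA) = 0x64; 0xA6 ⊕ 0x64 = 0xC2.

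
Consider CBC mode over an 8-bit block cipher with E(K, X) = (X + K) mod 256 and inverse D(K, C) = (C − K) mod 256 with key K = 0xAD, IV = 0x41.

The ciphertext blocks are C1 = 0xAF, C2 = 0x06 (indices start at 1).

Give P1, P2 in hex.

P1 = 0x43, P2 = 0xF6

CBC decryption: P_i = D(K, C_i) ⊕ C_{i−1}, with C_{0} = IV.
P1: D(K, 0xAF) = 0x02; 0x02 ⊕ 0x41 = 0x43.
P2: D(K, 0x06) = 0x59; 0x59 ⊕ 0xAF = 0xF6.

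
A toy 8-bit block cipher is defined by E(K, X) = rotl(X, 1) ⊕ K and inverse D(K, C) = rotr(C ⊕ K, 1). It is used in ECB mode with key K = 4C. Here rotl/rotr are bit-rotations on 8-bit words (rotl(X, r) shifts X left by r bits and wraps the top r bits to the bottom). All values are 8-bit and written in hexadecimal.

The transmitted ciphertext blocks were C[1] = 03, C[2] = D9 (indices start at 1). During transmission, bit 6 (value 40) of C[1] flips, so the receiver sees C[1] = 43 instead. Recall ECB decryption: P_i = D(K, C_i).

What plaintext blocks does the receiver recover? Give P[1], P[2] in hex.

Only C[1] changed, to 43. In ECB, a change in C_i affects only P_i. Decrypting the received ciphertext:
P[1]: D(K, 43) = 87.
P[2]: D(K, D9) = CA.
Blocks that differ from the original plaintext: P[1].

P[1] = 87, P[2] = CA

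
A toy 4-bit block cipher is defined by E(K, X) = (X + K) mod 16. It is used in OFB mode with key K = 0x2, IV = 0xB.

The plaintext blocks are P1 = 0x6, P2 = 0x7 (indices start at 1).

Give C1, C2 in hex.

OFB encryption: S_i = E(K, S_{i−1}) with S_{0} = IV; C_i = P_i ⊕ S_i.
C1: S = E(K, 0xB) = 0xD; 0x6 ⊕ 0xD = 0xB.
C2: S = E(K, 0xD) = 0xF; 0x7 ⊕ 0xF = 0x8.

C1 = 0xB, C2 = 0x8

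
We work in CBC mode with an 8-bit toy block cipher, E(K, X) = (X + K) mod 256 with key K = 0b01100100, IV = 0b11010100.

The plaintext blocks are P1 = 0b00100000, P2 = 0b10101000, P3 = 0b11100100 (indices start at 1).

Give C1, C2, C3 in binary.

CBC encryption: C_i = E(K, P_i ⊕ C_{i−1}), with C_{0} = IV.
C1: P1 ⊕ 0b11010100 = 0b11110100; E(K, 0b11110100) = 0b01011000.
C2: P2 ⊕ 0b01011000 = 0b11110000; E(K, 0b11110000) = 0b01010100.
C3: P3 ⊕ 0b01010100 = 0b10110000; E(K, 0b10110000) = 0b00010100.

C1 = 0b01011000, C2 = 0b01010100, C3 = 0b00010100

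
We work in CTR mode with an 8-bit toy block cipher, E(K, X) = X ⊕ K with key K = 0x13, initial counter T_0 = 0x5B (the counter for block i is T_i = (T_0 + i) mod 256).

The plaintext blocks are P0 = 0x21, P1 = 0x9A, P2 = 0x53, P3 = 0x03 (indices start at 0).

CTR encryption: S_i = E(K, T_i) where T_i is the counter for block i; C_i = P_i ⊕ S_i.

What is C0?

C0: T = 0x5B, S = E(K, T) = 0x48; 0x21 ⊕ 0x48 = 0x69.

C0 = 0x69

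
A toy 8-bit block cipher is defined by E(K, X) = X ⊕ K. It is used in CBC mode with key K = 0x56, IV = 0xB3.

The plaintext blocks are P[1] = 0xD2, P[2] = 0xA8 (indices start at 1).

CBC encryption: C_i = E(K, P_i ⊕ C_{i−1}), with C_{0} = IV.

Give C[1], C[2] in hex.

C[1]: P[1] ⊕ 0xB3 = 0x61; E(K, 0x61) = 0x37.
C[2]: P[2] ⊕ 0x37 = 0x9F; E(K, 0x9F) = 0xC9.

C[1] = 0x37, C[2] = 0xC9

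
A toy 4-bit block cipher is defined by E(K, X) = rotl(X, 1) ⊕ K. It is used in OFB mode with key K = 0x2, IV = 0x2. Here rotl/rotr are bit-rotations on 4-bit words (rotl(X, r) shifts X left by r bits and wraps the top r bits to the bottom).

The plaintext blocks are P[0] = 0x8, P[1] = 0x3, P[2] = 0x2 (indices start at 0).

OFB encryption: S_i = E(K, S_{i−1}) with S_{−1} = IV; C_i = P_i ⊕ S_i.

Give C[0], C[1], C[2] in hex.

C[0]: S = E(K, 0x2) = 0x6; 0x8 ⊕ 0x6 = 0xE.
C[1]: S = E(K, 0x6) = 0xE; 0x3 ⊕ 0xE = 0xD.
C[2]: S = E(K, 0xE) = 0xF; 0x2 ⊕ 0xF = 0xD.

C[0] = 0xE, C[1] = 0xD, C[2] = 0xD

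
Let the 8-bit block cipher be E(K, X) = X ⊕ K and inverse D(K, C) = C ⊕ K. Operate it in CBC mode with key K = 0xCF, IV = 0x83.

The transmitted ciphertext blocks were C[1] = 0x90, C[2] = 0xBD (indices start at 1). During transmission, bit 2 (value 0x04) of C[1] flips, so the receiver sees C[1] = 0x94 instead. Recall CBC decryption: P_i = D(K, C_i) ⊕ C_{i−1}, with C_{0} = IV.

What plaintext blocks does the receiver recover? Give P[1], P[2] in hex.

P[1] = 0xD8, P[2] = 0xE6

Only C[1] changed, to 0x94. In CBC, a change in C_i garbles P_i and flips the same bit in P_{i+1}. Decrypting the received ciphertext:
P[1]: D(K, 0x94) = 0x5B; 0x5B ⊕ 0x83 = 0xD8.
P[2]: D(K, 0xBD) = 0x72; 0x72 ⊕ 0x94 = 0xE6.
Blocks that differ from the original plaintext: P[1], P[2].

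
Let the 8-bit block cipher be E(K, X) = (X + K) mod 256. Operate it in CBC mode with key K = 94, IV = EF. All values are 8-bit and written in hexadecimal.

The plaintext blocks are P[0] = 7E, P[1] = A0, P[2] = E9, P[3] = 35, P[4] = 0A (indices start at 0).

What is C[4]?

C[4] = E3

CBC encryption: C_i = E(K, P_i ⊕ C_{i−1}), with C_{−1} = IV.
C[0]: P[0] ⊕ EF = 91; E(K, 91) = 25.
C[1]: P[1] ⊕ 25 = 85; E(K, 85) = 19.
C[2]: P[2] ⊕ 19 = F0; E(K, F0) = 84.
C[3]: P[3] ⊕ 84 = B1; E(K, B1) = 45.
C[4]: P[4] ⊕ 45 = 4F; E(K, 4F) = E3.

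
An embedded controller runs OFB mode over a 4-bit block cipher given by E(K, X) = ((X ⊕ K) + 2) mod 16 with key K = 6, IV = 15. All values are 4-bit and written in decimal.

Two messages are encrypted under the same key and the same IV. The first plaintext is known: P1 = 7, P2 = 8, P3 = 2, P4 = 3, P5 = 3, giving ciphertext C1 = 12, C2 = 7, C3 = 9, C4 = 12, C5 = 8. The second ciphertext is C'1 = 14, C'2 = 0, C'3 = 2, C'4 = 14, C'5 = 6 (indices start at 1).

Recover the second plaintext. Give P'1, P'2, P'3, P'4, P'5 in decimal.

In OFB with a reused IV, both messages share the same keystream S_i, so C_i ⊕ C'_i = P_i ⊕ P'_i and thus P'_i = P_i ⊕ C_i ⊕ C'_i.
P'1: 7 ⊕ 12 ⊕ 14 = 5.
P'2: 8 ⊕ 7 ⊕ 0 = 15.
P'3: 2 ⊕ 9 ⊕ 2 = 9.
P'4: 3 ⊕ 12 ⊕ 14 = 1.
P'5: 3 ⊕ 8 ⊕ 6 = 13.

P'1 = 5, P'2 = 15, P'3 = 9, P'4 = 1, P'5 = 13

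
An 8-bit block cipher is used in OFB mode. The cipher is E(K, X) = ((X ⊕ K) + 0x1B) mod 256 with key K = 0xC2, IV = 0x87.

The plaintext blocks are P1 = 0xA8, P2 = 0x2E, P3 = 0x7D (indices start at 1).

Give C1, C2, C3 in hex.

C1 = 0xC8, C2 = 0x93, C3 = 0xE7

OFB encryption: S_i = E(K, S_{i−1}) with S_{0} = IV; C_i = P_i ⊕ S_i.
C1: S = E(K, 0x87) = 0x60; 0xA8 ⊕ 0x60 = 0xC8.
C2: S = E(K, 0x60) = 0xBD; 0x2E ⊕ 0xBD = 0x93.
C3: S = E(K, 0xBD) = 0x9A; 0x7D ⊕ 0x9A = 0xE7.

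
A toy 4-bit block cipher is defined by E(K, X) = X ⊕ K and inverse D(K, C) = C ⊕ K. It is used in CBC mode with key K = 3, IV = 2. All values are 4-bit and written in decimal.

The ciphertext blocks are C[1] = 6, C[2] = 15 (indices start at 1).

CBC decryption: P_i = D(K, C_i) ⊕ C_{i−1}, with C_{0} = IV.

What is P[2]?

P[2] = 10

P[2]: D(K, 15) = 12; 12 ⊕ 6 = 10.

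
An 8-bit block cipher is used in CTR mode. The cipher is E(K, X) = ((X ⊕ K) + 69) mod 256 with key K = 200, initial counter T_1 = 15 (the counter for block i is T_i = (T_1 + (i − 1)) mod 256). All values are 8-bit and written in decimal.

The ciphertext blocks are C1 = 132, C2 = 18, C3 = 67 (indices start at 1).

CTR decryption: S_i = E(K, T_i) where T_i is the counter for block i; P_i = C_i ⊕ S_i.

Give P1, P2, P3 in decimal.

P1: T = 15, S = E(K, T) = 12; 132 ⊕ 12 = 136.
P2: T = 16, S = E(K, T) = 29; 18 ⊕ 29 = 15.
P3: T = 17, S = E(K, T) = 30; 67 ⊕ 30 = 93.

P1 = 136, P2 = 15, P3 = 93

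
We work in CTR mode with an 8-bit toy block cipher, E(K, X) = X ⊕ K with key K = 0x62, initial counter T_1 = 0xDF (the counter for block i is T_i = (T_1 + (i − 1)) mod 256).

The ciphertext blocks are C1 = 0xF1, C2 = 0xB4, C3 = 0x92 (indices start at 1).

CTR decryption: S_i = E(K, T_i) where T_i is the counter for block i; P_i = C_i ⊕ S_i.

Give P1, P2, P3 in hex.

P1: T = 0xDF, S = E(K, T) = 0xBD; 0xF1 ⊕ 0xBD = 0x4C.
P2: T = 0xE0, S = E(K, T) = 0x82; 0xB4 ⊕ 0x82 = 0x36.
P3: T = 0xE1, S = E(K, T) = 0x83; 0x92 ⊕ 0x83 = 0x11.

P1 = 0x4C, P2 = 0x36, P3 = 0x11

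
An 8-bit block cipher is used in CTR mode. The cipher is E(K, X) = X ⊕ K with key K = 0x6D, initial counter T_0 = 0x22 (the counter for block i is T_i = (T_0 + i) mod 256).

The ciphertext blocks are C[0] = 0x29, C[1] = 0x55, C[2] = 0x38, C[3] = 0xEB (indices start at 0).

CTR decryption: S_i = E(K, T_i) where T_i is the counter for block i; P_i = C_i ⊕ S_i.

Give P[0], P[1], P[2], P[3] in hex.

P[0] = 0x66, P[1] = 0x1B, P[2] = 0x71, P[3] = 0xA3

P[0]: T = 0x22, S = E(K, T) = 0x4F; 0x29 ⊕ 0x4F = 0x66.
P[1]: T = 0x23, S = E(K, T) = 0x4E; 0x55 ⊕ 0x4E = 0x1B.
P[2]: T = 0x24, S = E(K, T) = 0x49; 0x38 ⊕ 0x49 = 0x71.
P[3]: T = 0x25, S = E(K, T) = 0x48; 0xEB ⊕ 0x48 = 0xA3.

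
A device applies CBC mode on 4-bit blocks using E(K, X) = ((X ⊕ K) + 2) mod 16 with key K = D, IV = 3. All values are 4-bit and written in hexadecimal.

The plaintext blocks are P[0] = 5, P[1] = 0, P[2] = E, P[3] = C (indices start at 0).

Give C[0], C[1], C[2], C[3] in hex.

C[0] = D, C[1] = 2, C[2] = 3, C[3] = 4

CBC encryption: C_i = E(K, P_i ⊕ C_{i−1}), with C_{−1} = IV.
C[0]: P[0] ⊕ 3 = 6; E(K, 6) = D.
C[1]: P[1] ⊕ D = D; E(K, D) = 2.
C[2]: P[2] ⊕ 2 = C; E(K, C) = 3.
C[3]: P[3] ⊕ 3 = F; E(K, F) = 4.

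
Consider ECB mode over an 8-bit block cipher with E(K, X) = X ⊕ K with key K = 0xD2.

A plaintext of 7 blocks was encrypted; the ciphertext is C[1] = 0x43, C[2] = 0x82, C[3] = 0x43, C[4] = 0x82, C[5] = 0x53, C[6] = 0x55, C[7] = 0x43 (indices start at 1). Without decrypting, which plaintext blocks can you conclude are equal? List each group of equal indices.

P[1] = P[3] = P[7]; P[2] = P[4]

ECB encrypts each block independently with the same key, so equal ciphertext blocks imply equal plaintext blocks.
C[1] = C[3] = C[7] = 0x43, so P[1] = P[3] = P[7].
C[2] = C[4] = 0x82, so P[2] = P[4].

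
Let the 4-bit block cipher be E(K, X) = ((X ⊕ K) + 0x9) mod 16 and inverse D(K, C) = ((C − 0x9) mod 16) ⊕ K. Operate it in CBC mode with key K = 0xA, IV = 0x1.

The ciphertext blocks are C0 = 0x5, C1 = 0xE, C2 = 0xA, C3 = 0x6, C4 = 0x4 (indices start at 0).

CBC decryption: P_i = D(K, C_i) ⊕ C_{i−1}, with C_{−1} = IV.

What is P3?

P3: D(K, 0x6) = 0x7; 0x7 ⊕ 0xA = 0xD.

P3 = 0xD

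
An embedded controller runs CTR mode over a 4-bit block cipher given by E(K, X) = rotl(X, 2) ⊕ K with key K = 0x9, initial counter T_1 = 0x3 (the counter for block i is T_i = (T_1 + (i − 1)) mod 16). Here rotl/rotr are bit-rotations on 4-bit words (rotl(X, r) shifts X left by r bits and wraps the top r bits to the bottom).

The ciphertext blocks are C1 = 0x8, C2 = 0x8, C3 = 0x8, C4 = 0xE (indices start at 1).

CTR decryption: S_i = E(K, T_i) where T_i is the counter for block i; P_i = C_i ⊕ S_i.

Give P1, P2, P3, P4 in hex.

P1 = 0xD, P2 = 0x0, P3 = 0x4, P4 = 0xE

P1: T = 0x3, S = E(K, T) = 0x5; 0x8 ⊕ 0x5 = 0xD.
P2: T = 0x4, S = E(K, T) = 0x8; 0x8 ⊕ 0x8 = 0x0.
P3: T = 0x5, S = E(K, T) = 0xC; 0x8 ⊕ 0xC = 0x4.
P4: T = 0x6, S = E(K, T) = 0x0; 0xE ⊕ 0x0 = 0xE.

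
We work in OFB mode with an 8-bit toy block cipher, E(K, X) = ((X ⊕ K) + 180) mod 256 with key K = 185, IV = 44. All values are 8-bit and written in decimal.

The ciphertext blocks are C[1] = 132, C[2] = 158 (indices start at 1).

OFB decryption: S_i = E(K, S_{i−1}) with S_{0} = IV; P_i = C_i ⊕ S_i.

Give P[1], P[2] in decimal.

P[1] = 205, P[2] = 58

P[1]: S = E(K, 44) = 73; 132 ⊕ 73 = 205.
P[2]: S = E(K, 73) = 164; 158 ⊕ 164 = 58.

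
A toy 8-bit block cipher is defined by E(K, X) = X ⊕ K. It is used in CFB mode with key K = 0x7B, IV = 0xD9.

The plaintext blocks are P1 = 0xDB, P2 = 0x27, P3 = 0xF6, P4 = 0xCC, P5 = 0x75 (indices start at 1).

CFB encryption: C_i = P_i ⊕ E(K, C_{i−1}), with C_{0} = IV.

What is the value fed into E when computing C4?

0xA8

C1: E(K, 0xD9) = 0xA2; 0xDB ⊕ 0xA2 = 0x79.
C2: E(K, 0x79) = 0x02; 0x27 ⊕ 0x02 = 0x25.
C3: E(K, 0x25) = 0x5E; 0xF6 ⊕ 0x5E = 0xA8.
C4: E(K, 0xA8) = 0xD3; 0xCC ⊕ 0xD3 = 0x1F.
So the input to E for block 4 is 0xA8.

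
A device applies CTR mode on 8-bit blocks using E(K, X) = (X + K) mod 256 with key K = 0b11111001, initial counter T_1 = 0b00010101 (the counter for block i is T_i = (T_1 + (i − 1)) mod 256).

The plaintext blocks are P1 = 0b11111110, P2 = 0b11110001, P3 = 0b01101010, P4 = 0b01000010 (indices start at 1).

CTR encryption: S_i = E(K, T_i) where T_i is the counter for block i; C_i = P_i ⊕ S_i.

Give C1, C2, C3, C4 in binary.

C1: T = 0b00010101, S = E(K, T) = 0b00001110; 0b11111110 ⊕ 0b00001110 = 0b11110000.
C2: T = 0b00010110, S = E(K, T) = 0b00001111; 0b11110001 ⊕ 0b00001111 = 0b11111110.
C3: T = 0b00010111, S = E(K, T) = 0b00010000; 0b01101010 ⊕ 0b00010000 = 0b01111010.
C4: T = 0b00011000, S = E(K, T) = 0b00010001; 0b01000010 ⊕ 0b00010001 = 0b01010011.

C1 = 0b11110000, C2 = 0b11111110, C3 = 0b01111010, C4 = 0b01010011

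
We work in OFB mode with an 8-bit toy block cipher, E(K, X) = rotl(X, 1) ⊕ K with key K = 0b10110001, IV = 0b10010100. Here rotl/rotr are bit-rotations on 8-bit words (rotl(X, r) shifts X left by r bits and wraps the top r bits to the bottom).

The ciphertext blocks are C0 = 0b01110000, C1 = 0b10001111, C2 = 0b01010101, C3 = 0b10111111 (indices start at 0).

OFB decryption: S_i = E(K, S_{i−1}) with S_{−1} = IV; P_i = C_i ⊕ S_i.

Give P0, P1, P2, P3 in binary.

P0: S = E(K, 0b10010100) = 0b10011000; 0b01110000 ⊕ 0b10011000 = 0b11101000.
P1: S = E(K, 0b10011000) = 0b10000000; 0b10001111 ⊕ 0b10000000 = 0b00001111.
P2: S = E(K, 0b10000000) = 0b10110000; 0b01010101 ⊕ 0b10110000 = 0b11100101.
P3: S = E(K, 0b10110000) = 0b11010000; 0b10111111 ⊕ 0b11010000 = 0b01101111.

P0 = 0b11101000, P1 = 0b00001111, P2 = 0b11100101, P3 = 0b01101111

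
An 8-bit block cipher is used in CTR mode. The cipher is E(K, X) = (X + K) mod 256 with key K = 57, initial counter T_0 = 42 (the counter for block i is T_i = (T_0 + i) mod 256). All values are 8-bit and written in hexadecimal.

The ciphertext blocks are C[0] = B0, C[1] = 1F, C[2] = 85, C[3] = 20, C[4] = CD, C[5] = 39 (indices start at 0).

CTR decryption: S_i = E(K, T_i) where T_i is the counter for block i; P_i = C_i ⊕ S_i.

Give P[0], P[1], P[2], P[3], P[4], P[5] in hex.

P[0]: T = 42, S = E(K, T) = 99; B0 ⊕ 99 = 29.
P[1]: T = 43, S = E(K, T) = 9A; 1F ⊕ 9A = 85.
P[2]: T = 44, S = E(K, T) = 9B; 85 ⊕ 9B = 1E.
P[3]: T = 45, S = E(K, T) = 9C; 20 ⊕ 9C = BC.
P[4]: T = 46, S = E(K, T) = 9D; CD ⊕ 9D = 50.
P[5]: T = 47, S = E(K, T) = 9E; 39 ⊕ 9E = A7.

P[0] = 29, P[1] = 85, P[2] = 1E, P[3] = BC, P[4] = 50, P[5] = A7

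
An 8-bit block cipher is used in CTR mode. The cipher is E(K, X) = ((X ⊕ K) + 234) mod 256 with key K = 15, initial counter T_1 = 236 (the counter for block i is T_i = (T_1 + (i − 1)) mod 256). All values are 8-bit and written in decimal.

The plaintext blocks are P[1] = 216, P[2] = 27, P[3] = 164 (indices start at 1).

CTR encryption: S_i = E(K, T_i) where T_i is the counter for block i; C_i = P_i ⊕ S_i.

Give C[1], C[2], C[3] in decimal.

C[1]: T = 236, S = E(K, T) = 205; 216 ⊕ 205 = 21.
C[2]: T = 237, S = E(K, T) = 204; 27 ⊕ 204 = 215.
C[3]: T = 238, S = E(K, T) = 203; 164 ⊕ 203 = 111.

C[1] = 21, C[2] = 215, C[3] = 111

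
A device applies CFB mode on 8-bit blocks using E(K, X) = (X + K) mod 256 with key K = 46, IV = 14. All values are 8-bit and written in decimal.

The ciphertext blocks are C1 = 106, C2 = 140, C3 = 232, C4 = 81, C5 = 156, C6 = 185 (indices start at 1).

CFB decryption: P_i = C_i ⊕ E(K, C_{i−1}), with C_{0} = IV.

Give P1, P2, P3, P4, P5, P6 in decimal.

P1: E(K, 14) = 60; 106 ⊕ 60 = 86.
P2: E(K, 106) = 152; 140 ⊕ 152 = 20.
P3: E(K, 140) = 186; 232 ⊕ 186 = 82.
P4: E(K, 232) = 22; 81 ⊕ 22 = 71.
P5: E(K, 81) = 127; 156 ⊕ 127 = 227.
P6: E(K, 156) = 202; 185 ⊕ 202 = 115.

P1 = 86, P2 = 20, P3 = 82, P4 = 71, P5 = 227, P6 = 115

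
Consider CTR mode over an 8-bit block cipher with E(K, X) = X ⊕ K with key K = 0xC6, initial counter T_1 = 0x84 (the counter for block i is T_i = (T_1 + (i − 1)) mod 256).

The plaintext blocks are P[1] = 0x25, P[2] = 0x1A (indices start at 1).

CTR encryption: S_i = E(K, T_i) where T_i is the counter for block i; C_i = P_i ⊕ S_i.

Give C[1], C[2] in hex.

C[1]: T = 0x84, S = E(K, T) = 0x42; 0x25 ⊕ 0x42 = 0x67.
C[2]: T = 0x85, S = E(K, T) = 0x43; 0x1A ⊕ 0x43 = 0x59.

C[1] = 0x67, C[2] = 0x59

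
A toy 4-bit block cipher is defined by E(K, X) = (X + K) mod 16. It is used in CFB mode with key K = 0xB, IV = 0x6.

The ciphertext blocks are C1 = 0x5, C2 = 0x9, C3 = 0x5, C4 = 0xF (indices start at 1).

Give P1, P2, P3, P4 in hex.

P1 = 0x4, P2 = 0x9, P3 = 0x1, P4 = 0xF

CFB decryption: P_i = C_i ⊕ E(K, C_{i−1}), with C_{0} = IV.
P1: E(K, 0x6) = 0x1; 0x5 ⊕ 0x1 = 0x4.
P2: E(K, 0x5) = 0x0; 0x9 ⊕ 0x0 = 0x9.
P3: E(K, 0x9) = 0x4; 0x5 ⊕ 0x4 = 0x1.
P4: E(K, 0x5) = 0x0; 0xF ⊕ 0x0 = 0xF.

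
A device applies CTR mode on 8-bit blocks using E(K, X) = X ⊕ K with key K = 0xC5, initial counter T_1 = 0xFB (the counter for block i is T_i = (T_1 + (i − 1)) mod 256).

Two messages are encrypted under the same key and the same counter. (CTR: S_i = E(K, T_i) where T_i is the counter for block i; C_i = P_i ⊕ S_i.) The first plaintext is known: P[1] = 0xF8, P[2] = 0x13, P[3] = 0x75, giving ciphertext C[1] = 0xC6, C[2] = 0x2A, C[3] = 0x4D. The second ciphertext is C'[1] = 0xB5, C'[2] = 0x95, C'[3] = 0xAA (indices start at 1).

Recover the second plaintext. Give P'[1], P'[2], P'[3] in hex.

In CTR with a reused counter, both messages share the same keystream S_i, so C_i ⊕ C'_i = P_i ⊕ P'_i and thus P'_i = P_i ⊕ C_i ⊕ C'_i.
P'[1]: 0xF8 ⊕ 0xC6 ⊕ 0xB5 = 0x8B.
P'[2]: 0x13 ⊕ 0x2A ⊕ 0x95 = 0xAC.
P'[3]: 0x75 ⊕ 0x4D ⊕ 0xAA = 0x92.

P'[1] = 0x8B, P'[2] = 0xAC, P'[3] = 0x92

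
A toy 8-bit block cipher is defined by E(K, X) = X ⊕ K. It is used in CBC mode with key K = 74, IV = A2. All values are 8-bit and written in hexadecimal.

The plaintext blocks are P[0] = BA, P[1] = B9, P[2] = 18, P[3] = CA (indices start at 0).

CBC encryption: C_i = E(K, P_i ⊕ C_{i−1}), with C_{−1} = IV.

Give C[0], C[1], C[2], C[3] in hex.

C[0]: P[0] ⊕ A2 = 18; E(K, 18) = 6C.
C[1]: P[1] ⊕ 6C = D5; E(K, D5) = A1.
C[2]: P[2] ⊕ A1 = B9; E(K, B9) = CD.
C[3]: P[3] ⊕ CD = 07; E(K, 07) = 73.

C[0] = 6C, C[1] = A1, C[2] = CD, C[3] = 73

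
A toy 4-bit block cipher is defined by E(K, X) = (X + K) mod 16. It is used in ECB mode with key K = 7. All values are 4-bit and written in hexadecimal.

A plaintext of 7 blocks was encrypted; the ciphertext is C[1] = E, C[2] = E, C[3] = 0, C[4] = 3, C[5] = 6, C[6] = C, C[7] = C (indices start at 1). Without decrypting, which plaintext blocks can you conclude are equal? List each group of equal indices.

ECB encrypts each block independently with the same key, so equal ciphertext blocks imply equal plaintext blocks.
C[1] = C[2] = E, so P[1] = P[2].
C[6] = C[7] = C, so P[6] = P[7].

P[1] = P[2]; P[6] = P[7]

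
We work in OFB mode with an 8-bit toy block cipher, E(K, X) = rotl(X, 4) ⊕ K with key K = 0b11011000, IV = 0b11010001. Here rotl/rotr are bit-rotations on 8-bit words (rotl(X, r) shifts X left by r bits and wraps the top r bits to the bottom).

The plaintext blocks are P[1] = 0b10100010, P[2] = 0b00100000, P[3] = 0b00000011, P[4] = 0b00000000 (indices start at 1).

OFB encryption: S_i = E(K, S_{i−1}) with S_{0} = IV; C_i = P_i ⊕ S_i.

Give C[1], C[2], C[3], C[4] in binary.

C[1]: S = E(K, 0b11010001) = 0b11000101; 0b10100010 ⊕ 0b11000101 = 0b01100111.
C[2]: S = E(K, 0b11000101) = 0b10000100; 0b00100000 ⊕ 0b10000100 = 0b10100100.
C[3]: S = E(K, 0b10000100) = 0b10010000; 0b00000011 ⊕ 0b10010000 = 0b10010011.
C[4]: S = E(K, 0b10010000) = 0b11010001; 0b00000000 ⊕ 0b11010001 = 0b11010001.

C[1] = 0b01100111, C[2] = 0b10100100, C[3] = 0b10010011, C[4] = 0b11010001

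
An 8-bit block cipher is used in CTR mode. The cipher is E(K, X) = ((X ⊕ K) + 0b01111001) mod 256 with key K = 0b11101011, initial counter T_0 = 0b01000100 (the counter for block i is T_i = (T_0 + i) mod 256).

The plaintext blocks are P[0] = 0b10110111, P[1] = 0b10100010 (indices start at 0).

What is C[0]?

CTR encryption: S_i = E(K, T_i) where T_i is the counter for block i; C_i = P_i ⊕ S_i.
C[0]: T = 0b01000100, S = E(K, T) = 0b00101000; 0b10110111 ⊕ 0b00101000 = 0b10011111.

C[0] = 0b10011111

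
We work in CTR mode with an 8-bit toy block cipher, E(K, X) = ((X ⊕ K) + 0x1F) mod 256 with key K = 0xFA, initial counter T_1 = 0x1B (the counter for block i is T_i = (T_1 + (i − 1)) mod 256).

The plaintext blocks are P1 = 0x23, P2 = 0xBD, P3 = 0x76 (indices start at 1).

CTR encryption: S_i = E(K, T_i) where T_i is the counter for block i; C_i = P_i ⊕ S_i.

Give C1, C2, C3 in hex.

C1: T = 0x1B, S = E(K, T) = 0x00; 0x23 ⊕ 0x00 = 0x23.
C2: T = 0x1C, S = E(K, T) = 0x05; 0xBD ⊕ 0x05 = 0xB8.
C3: T = 0x1D, S = E(K, T) = 0x06; 0x76 ⊕ 0x06 = 0x70.

C1 = 0x23, C2 = 0xB8, C3 = 0x70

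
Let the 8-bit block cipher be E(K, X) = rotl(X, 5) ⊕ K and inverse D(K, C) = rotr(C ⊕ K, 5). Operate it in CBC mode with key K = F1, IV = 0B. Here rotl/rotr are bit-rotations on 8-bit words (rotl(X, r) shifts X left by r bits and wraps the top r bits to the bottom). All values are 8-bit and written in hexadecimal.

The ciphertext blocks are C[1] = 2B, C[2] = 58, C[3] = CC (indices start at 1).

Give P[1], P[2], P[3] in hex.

P[1] = DD, P[2] = 66, P[3] = B1

CBC decryption: P_i = D(K, C_i) ⊕ C_{i−1}, with C_{0} = IV.
P[1]: D(K, 2B) = D6; D6 ⊕ 0B = DD.
P[2]: D(K, 58) = 4D; 4D ⊕ 2B = 66.
P[3]: D(K, CC) = E9; E9 ⊕ 58 = B1.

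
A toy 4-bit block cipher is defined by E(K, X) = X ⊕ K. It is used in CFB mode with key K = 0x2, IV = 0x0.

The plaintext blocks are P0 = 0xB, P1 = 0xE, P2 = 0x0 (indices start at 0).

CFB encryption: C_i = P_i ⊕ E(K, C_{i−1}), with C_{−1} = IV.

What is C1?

C0: E(K, 0x0) = 0x2; 0xB ⊕ 0x2 = 0x9.
C1: E(K, 0x9) = 0xB; 0xE ⊕ 0xB = 0x5.

C1 = 0x5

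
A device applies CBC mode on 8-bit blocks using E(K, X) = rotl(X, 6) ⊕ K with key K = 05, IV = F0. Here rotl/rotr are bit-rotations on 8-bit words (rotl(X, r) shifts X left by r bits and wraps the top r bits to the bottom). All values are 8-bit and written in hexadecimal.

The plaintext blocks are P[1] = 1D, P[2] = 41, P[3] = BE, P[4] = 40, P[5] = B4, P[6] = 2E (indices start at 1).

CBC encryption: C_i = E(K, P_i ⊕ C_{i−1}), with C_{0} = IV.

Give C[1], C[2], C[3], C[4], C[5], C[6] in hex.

C[1]: P[1] ⊕ F0 = ED; E(K, ED) = 7E.
C[2]: P[2] ⊕ 7E = 3F; E(K, 3F) = CA.
C[3]: P[3] ⊕ CA = 74; E(K, 74) = 18.
C[4]: P[4] ⊕ 18 = 58; E(K, 58) = 13.
C[5]: P[5] ⊕ 13 = A7; E(K, A7) = EC.
C[6]: P[6] ⊕ EC = C2; E(K, C2) = B5.

C[1] = 7E, C[2] = CA, C[3] = 18, C[4] = 13, C[5] = EC, C[6] = B5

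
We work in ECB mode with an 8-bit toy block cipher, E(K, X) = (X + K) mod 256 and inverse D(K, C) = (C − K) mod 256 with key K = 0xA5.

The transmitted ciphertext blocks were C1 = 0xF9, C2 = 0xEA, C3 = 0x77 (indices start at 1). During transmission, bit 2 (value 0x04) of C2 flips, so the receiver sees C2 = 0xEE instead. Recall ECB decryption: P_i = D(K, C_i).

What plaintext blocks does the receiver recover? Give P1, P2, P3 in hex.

P1 = 0x54, P2 = 0x49, P3 = 0xD2

Only C2 changed, to 0xEE. In ECB, a change in C_i affects only P_i. Decrypting the received ciphertext:
P1: D(K, 0xF9) = 0x54.
P2: D(K, 0xEE) = 0x49.
P3: D(K, 0x77) = 0xD2.
Blocks that differ from the original plaintext: P2.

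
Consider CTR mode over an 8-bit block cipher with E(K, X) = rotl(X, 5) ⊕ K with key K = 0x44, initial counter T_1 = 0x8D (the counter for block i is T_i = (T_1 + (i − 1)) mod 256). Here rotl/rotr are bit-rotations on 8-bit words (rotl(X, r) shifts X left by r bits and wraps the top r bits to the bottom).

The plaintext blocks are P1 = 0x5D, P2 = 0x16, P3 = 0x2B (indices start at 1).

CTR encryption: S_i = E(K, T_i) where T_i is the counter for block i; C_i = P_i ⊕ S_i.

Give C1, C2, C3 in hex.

C1 = 0xA8, C2 = 0x83, C3 = 0x9E

C1: T = 0x8D, S = E(K, T) = 0xF5; 0x5D ⊕ 0xF5 = 0xA8.
C2: T = 0x8E, S = E(K, T) = 0x95; 0x16 ⊕ 0x95 = 0x83.
C3: T = 0x8F, S = E(K, T) = 0xB5; 0x2B ⊕ 0xB5 = 0x9E.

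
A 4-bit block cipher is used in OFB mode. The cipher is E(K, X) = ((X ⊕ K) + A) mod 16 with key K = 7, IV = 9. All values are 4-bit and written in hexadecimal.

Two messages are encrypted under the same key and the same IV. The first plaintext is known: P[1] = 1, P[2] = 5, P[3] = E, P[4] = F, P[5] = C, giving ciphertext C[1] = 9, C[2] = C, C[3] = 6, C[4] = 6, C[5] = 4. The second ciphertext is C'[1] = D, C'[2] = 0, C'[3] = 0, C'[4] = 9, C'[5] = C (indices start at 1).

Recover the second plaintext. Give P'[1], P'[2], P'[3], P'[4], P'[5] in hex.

P'[1] = 5, P'[2] = 9, P'[3] = 8, P'[4] = 0, P'[5] = 4

In OFB with a reused IV, both messages share the same keystream S_i, so C_i ⊕ C'_i = P_i ⊕ P'_i and thus P'_i = P_i ⊕ C_i ⊕ C'_i.
P'[1]: 1 ⊕ 9 ⊕ D = 5.
P'[2]: 5 ⊕ C ⊕ 0 = 9.
P'[3]: E ⊕ 6 ⊕ 0 = 8.
P'[4]: F ⊕ 6 ⊕ 9 = 0.
P'[5]: C ⊕ 4 ⊕ C = 4.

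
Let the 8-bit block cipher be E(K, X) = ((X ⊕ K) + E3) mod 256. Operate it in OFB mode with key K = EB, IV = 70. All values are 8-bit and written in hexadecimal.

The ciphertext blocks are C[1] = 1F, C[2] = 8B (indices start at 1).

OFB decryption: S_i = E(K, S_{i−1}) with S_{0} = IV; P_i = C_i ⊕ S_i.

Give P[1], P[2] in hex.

P[1] = 61, P[2] = F3

P[1]: S = E(K, 70) = 7E; 1F ⊕ 7E = 61.
P[2]: S = E(K, 7E) = 78; 8B ⊕ 78 = F3.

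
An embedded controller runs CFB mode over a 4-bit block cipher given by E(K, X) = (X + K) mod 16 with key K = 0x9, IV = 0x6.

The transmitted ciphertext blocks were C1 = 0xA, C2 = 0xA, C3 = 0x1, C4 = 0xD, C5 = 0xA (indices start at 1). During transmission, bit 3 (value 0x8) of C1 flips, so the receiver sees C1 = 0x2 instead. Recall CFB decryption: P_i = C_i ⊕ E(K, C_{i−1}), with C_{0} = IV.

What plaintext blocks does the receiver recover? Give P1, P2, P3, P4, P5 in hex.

P1 = 0xD, P2 = 0x1, P3 = 0x2, P4 = 0x7, P5 = 0xC

Only C1 changed, to 0x2. In CFB, a change in C_i flips the same bit in P_i and garbles P_{i+1}. Decrypting the received ciphertext:
P1: E(K, 0x6) = 0xF; 0x2 ⊕ 0xF = 0xD.
P2: E(K, 0x2) = 0xB; 0xA ⊕ 0xB = 0x1.
P3: E(K, 0xA) = 0x3; 0x1 ⊕ 0x3 = 0x2.
P4: E(K, 0x1) = 0xA; 0xD ⊕ 0xA = 0x7.
P5: E(K, 0xD) = 0x6; 0xA ⊕ 0x6 = 0xC.
Blocks that differ from the original plaintext: P1, P2.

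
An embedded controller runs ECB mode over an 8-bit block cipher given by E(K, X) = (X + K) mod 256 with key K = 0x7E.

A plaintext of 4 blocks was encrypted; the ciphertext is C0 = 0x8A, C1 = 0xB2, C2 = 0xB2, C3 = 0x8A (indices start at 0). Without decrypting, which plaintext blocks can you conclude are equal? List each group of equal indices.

P0 = P3; P1 = P2

ECB encrypts each block independently with the same key, so equal ciphertext blocks imply equal plaintext blocks.
C0 = C3 = 0x8A, so P0 = P3.
C1 = C2 = 0xB2, so P1 = P2.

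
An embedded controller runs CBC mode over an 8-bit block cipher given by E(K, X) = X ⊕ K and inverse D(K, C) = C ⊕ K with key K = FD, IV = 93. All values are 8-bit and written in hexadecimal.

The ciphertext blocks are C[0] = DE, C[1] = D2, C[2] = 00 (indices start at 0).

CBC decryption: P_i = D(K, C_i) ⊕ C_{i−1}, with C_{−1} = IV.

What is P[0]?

P[0]: D(K, DE) = 23; 23 ⊕ 93 = B0.

P[0] = B0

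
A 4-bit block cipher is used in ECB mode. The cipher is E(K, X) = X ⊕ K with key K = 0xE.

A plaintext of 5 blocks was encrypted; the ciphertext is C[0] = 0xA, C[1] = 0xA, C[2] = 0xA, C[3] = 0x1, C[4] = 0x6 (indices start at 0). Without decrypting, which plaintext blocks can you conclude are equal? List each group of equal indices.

ECB encrypts each block independently with the same key, so equal ciphertext blocks imply equal plaintext blocks.
C[0] = C[1] = C[2] = 0xA, so P[0] = P[1] = P[2].

P[0] = P[1] = P[2]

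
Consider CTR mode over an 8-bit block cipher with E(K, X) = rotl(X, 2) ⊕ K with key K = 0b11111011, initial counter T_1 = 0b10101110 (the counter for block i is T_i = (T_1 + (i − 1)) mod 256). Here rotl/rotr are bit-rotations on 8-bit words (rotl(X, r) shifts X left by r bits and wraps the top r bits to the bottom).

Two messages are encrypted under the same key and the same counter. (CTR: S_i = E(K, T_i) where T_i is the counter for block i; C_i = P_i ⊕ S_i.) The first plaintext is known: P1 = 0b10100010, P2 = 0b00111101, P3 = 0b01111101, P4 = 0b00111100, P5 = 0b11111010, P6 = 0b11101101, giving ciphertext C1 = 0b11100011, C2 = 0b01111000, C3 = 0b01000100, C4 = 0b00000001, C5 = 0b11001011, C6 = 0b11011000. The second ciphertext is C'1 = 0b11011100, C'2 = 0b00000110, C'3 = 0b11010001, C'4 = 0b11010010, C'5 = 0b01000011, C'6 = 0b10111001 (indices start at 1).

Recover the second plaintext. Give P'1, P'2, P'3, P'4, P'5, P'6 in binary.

P'1 = 0b10011101, P'2 = 0b01000011, P'3 = 0b11101000, P'4 = 0b11101111, P'5 = 0b01110010, P'6 = 0b10001100

In CTR with a reused counter, both messages share the same keystream S_i, so C_i ⊕ C'_i = P_i ⊕ P'_i and thus P'_i = P_i ⊕ C_i ⊕ C'_i.
P'1: 0b10100010 ⊕ 0b11100011 ⊕ 0b11011100 = 0b10011101.
P'2: 0b00111101 ⊕ 0b01111000 ⊕ 0b00000110 = 0b01000011.
P'3: 0b01111101 ⊕ 0b01000100 ⊕ 0b11010001 = 0b11101000.
P'4: 0b00111100 ⊕ 0b00000001 ⊕ 0b11010010 = 0b11101111.
P'5: 0b11111010 ⊕ 0b11001011 ⊕ 0b01000011 = 0b01110010.
P'6: 0b11101101 ⊕ 0b11011000 ⊕ 0b10111001 = 0b10001100.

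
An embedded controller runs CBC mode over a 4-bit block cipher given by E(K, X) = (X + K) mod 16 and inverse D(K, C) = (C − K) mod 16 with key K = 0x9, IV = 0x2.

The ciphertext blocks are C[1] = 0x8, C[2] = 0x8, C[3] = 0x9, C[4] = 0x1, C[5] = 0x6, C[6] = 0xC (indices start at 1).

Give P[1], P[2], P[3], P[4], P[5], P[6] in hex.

CBC decryption: P_i = D(K, C_i) ⊕ C_{i−1}, with C_{0} = IV.
P[1]: D(K, 0x8) = 0xF; 0xF ⊕ 0x2 = 0xD.
P[2]: D(K, 0x8) = 0xF; 0xF ⊕ 0x8 = 0x7.
P[3]: D(K, 0x9) = 0x0; 0x0 ⊕ 0x8 = 0x8.
P[4]: D(K, 0x1) = 0x8; 0x8 ⊕ 0x9 = 0x1.
P[5]: D(K, 0x6) = 0xD; 0xD ⊕ 0x1 = 0xC.
P[6]: D(K, 0xC) = 0x3; 0x3 ⊕ 0x6 = 0x5.

P[1] = 0xD, P[2] = 0x7, P[3] = 0x8, P[4] = 0x1, P[5] = 0xC, P[6] = 0x5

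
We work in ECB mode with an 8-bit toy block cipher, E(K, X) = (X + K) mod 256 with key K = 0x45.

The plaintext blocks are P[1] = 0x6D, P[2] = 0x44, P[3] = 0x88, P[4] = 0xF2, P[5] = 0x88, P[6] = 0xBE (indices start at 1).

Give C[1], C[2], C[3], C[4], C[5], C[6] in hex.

ECB encryption: C_i = E(K, P_i).
C[1]: E(K, 0x6D) = 0xB2.
C[2]: E(K, 0x44) = 0x89.
C[3]: E(K, 0x88) = 0xCD.
C[4]: E(K, 0xF2) = 0x37.
C[5]: E(K, 0x88) = 0xCD.
C[6]: E(K, 0xBE) = 0x03.

C[1] = 0xB2, C[2] = 0x89, C[3] = 0xCD, C[4] = 0x37, C[5] = 0xCD, C[6] = 0x03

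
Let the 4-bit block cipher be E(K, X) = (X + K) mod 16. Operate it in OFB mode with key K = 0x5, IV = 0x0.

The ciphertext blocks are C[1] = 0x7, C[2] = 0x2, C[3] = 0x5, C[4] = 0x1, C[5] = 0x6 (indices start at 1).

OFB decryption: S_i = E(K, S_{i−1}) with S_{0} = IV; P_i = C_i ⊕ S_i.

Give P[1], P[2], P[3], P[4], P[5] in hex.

P[1]: S = E(K, 0x0) = 0x5; 0x7 ⊕ 0x5 = 0x2.
P[2]: S = E(K, 0x5) = 0xA; 0x2 ⊕ 0xA = 0x8.
P[3]: S = E(K, 0xA) = 0xF; 0x5 ⊕ 0xF = 0xA.
P[4]: S = E(K, 0xF) = 0x4; 0x1 ⊕ 0x4 = 0x5.
P[5]: S = E(K, 0x4) = 0x9; 0x6 ⊕ 0x9 = 0xF.

P[1] = 0x2, P[2] = 0x8, P[3] = 0xA, P[4] = 0x5, P[5] = 0xF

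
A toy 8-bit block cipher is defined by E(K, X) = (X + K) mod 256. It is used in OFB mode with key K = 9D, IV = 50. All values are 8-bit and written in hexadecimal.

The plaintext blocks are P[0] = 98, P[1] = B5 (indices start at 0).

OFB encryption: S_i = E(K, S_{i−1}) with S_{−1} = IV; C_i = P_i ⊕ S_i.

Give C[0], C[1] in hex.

C[0] = 75, C[1] = 3F

C[0]: S = E(K, 50) = ED; 98 ⊕ ED = 75.
C[1]: S = E(K, ED) = 8A; B5 ⊕ 8A = 3F.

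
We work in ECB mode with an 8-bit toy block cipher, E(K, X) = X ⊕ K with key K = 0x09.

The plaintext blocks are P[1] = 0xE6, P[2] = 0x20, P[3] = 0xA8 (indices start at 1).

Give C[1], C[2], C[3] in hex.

C[1] = 0xEF, C[2] = 0x29, C[3] = 0xA1

ECB encryption: C_i = E(K, P_i).
C[1]: E(K, 0xE6) = 0xEF.
C[2]: E(K, 0x20) = 0x29.
C[3]: E(K, 0xA8) = 0xA1.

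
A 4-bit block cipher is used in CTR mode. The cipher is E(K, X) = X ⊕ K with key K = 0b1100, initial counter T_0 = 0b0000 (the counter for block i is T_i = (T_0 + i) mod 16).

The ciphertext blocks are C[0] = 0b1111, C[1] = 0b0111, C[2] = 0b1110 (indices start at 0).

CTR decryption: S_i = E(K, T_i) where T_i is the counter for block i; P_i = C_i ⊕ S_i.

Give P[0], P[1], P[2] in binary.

P[0] = 0b0011, P[1] = 0b1010, P[2] = 0b0000

P[0]: T = 0b0000, S = E(K, T) = 0b1100; 0b1111 ⊕ 0b1100 = 0b0011.
P[1]: T = 0b0001, S = E(K, T) = 0b1101; 0b0111 ⊕ 0b1101 = 0b1010.
P[2]: T = 0b0010, S = E(K, T) = 0b1110; 0b1110 ⊕ 0b1110 = 0b0000.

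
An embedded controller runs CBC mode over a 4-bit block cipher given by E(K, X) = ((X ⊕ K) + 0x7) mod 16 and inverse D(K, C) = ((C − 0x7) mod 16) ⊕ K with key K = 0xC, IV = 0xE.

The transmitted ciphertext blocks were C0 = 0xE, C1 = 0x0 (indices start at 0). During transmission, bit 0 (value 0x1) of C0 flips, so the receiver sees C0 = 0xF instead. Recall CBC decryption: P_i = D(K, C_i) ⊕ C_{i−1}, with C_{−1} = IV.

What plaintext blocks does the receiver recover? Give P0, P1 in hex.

P0 = 0xA, P1 = 0xA

Only C0 changed, to 0xF. In CBC, a change in C_i garbles P_i and flips the same bit in P_{i+1}. Decrypting the received ciphertext:
P0: D(K, 0xF) = 0x4; 0x4 ⊕ 0xE = 0xA.
P1: D(K, 0x0) = 0x5; 0x5 ⊕ 0xF = 0xA.
Blocks that differ from the original plaintext: P0, P1.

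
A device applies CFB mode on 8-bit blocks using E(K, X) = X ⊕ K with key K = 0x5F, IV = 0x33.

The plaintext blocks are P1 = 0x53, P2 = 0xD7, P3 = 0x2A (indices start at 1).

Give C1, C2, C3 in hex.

C1 = 0x3F, C2 = 0xB7, C3 = 0xC2

CFB encryption: C_i = P_i ⊕ E(K, C_{i−1}), with C_{0} = IV.
C1: E(K, 0x33) = 0x6C; 0x53 ⊕ 0x6C = 0x3F.
C2: E(K, 0x3F) = 0x60; 0xD7 ⊕ 0x60 = 0xB7.
C3: E(K, 0xB7) = 0xE8; 0x2A ⊕ 0xE8 = 0xC2.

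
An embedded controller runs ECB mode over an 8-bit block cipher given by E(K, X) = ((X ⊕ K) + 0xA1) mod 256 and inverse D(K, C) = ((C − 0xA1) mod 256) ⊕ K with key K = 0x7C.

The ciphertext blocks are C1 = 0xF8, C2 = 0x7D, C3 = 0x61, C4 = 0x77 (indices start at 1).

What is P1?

ECB decryption: P_i = D(K, C_i).
P1: D(K, 0xF8) = 0x2B.

P1 = 0x2B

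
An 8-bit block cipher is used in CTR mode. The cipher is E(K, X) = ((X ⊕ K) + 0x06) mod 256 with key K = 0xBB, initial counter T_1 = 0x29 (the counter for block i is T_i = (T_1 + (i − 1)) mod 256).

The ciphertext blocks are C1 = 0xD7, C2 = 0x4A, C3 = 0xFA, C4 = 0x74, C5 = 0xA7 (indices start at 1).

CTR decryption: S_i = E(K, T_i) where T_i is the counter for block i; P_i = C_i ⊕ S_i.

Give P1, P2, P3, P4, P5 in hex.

P1: T = 0x29, S = E(K, T) = 0x98; 0xD7 ⊕ 0x98 = 0x4F.
P2: T = 0x2A, S = E(K, T) = 0x97; 0x4A ⊕ 0x97 = 0xDD.
P3: T = 0x2B, S = E(K, T) = 0x96; 0xFA ⊕ 0x96 = 0x6C.
P4: T = 0x2C, S = E(K, T) = 0x9D; 0x74 ⊕ 0x9D = 0xE9.
P5: T = 0x2D, S = E(K, T) = 0x9C; 0xA7 ⊕ 0x9C = 0x3B.

P1 = 0x4F, P2 = 0xDD, P3 = 0x6C, P4 = 0xE9, P5 = 0x3B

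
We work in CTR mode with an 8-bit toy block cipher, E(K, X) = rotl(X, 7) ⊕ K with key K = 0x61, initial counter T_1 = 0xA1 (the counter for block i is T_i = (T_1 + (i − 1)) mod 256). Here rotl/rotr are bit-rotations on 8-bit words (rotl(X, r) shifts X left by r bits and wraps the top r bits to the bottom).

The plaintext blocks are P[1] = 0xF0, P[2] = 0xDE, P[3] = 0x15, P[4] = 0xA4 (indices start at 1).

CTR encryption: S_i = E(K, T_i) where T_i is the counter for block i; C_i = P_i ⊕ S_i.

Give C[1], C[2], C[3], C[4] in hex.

C[1]: T = 0xA1, S = E(K, T) = 0xB1; 0xF0 ⊕ 0xB1 = 0x41.
C[2]: T = 0xA2, S = E(K, T) = 0x30; 0xDE ⊕ 0x30 = 0xEE.
C[3]: T = 0xA3, S = E(K, T) = 0xB0; 0x15 ⊕ 0xB0 = 0xA5.
C[4]: T = 0xA4, S = E(K, T) = 0x33; 0xA4 ⊕ 0x33 = 0x97.

C[1] = 0x41, C[2] = 0xEE, C[3] = 0xA5, C[4] = 0x97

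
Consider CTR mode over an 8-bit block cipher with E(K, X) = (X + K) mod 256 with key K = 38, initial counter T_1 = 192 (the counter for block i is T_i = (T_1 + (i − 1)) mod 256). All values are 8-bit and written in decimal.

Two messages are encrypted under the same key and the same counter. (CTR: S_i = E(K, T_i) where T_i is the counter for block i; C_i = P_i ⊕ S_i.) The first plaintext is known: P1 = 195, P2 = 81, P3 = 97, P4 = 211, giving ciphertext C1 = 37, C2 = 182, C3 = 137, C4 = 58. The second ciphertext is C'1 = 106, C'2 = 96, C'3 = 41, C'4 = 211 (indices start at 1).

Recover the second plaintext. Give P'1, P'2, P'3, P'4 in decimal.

P'1 = 140, P'2 = 135, P'3 = 193, P'4 = 58

In CTR with a reused counter, both messages share the same keystream S_i, so C_i ⊕ C'_i = P_i ⊕ P'_i and thus P'_i = P_i ⊕ C_i ⊕ C'_i.
P'1: 195 ⊕ 37 ⊕ 106 = 140.
P'2: 81 ⊕ 182 ⊕ 96 = 135.
P'3: 97 ⊕ 137 ⊕ 41 = 193.
P'4: 211 ⊕ 58 ⊕ 211 = 58.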